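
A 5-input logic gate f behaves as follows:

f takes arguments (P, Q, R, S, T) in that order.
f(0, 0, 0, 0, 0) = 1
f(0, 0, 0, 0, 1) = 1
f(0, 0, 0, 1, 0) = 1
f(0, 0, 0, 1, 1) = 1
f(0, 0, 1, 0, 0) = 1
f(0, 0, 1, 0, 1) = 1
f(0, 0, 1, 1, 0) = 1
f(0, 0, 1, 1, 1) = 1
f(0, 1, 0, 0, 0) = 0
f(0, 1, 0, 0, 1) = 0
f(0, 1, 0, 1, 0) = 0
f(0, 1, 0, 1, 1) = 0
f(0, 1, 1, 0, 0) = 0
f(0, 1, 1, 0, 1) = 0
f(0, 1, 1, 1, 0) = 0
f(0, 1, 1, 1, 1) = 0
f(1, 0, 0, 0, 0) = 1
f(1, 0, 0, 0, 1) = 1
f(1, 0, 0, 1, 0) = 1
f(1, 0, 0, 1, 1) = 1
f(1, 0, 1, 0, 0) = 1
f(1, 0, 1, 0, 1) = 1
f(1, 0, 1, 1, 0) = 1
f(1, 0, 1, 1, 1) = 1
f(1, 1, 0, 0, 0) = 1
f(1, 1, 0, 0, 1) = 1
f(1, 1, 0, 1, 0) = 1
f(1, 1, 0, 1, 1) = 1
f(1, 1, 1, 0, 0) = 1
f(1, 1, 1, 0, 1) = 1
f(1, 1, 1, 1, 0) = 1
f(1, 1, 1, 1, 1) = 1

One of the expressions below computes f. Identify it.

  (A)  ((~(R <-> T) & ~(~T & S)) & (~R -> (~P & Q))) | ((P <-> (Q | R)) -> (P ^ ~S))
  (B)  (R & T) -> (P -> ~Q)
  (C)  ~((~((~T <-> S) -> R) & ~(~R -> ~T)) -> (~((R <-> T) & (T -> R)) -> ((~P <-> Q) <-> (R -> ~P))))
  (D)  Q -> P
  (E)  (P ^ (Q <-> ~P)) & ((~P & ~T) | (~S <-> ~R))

D

(A) fails at (0,0,0,1,0): the formula yields 0, f is 1.
(B) fails at (0,1,0,0,0): the formula yields 1, f is 0.
(C) fails at (0,0,0,0,0): the formula yields 0, f is 1.
(E) fails at (0,0,0,0,0): the formula yields 0, f is 1.
(D) is the remaining candidate, and it agrees with f on all 32 inputs.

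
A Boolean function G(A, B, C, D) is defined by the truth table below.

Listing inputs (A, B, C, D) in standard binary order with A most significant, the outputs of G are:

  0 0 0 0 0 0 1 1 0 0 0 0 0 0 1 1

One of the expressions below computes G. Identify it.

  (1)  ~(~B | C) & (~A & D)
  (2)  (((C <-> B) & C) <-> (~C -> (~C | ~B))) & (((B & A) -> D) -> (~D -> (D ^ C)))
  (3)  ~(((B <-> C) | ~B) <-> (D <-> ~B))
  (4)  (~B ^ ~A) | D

(1) fails at (0,1,0,1): the formula yields 1, G is 0.
(3) fails at (0,0,0,0): the formula yields 1, G is 0.
(4) fails at (0,0,0,1): the formula yields 1, G is 0.
That leaves (2). Evaluating it on every row reproduces the table of G exactly.

2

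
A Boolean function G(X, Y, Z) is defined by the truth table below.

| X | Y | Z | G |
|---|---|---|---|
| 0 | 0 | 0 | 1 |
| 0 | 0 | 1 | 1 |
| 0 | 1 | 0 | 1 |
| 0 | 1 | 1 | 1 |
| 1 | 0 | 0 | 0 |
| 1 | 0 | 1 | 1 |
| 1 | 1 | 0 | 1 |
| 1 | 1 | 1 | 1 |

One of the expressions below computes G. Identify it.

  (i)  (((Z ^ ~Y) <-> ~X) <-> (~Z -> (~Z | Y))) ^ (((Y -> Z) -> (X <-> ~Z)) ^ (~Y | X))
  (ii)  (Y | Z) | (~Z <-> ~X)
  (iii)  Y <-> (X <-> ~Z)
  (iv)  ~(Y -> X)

(i): at (0,0,0) it gives 0, but G = 1 — eliminated.
(iii): at (0,0,1) it gives 0, but G = 1 — eliminated.
(iv): at (0,0,0) it gives 0, but G = 1 — eliminated.
Only (ii) survives; checking it on all 8 rows confirms it matches G.

ii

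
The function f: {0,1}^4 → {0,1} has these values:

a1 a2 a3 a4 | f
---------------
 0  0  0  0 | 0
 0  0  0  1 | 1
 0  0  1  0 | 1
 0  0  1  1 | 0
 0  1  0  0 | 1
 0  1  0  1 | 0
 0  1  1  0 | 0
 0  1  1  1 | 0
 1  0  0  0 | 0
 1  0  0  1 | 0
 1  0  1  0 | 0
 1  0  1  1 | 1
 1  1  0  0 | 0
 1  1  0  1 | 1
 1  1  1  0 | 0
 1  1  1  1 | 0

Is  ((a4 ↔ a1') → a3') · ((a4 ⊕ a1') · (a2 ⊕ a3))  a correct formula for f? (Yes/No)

Check the formula against f row by row:
  a1=0, a2=0, a3=0, a4=0: formula gives 0, f = 0 ✓
  a1=0, a2=0, a3=0, a4=1: formula gives 0, but f = 1 ✗
Since they disagree at (0,0,0,1), the expression is not a correct formula for f.

No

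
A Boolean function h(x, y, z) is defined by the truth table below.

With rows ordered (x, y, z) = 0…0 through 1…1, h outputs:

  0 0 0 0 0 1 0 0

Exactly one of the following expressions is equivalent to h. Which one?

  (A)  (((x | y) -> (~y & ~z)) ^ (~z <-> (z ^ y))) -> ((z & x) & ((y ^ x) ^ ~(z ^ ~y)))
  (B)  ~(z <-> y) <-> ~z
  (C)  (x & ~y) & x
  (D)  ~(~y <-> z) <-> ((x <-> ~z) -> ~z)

A

(B) fails at (0,1,0): the formula yields 1, h is 0.
(C) fails at (1,0,0): the formula yields 1, h is 0.
(D) fails at (0,0,0): the formula yields 1, h is 0.
Only (A) survives; checking it on all 8 rows confirms it matches h.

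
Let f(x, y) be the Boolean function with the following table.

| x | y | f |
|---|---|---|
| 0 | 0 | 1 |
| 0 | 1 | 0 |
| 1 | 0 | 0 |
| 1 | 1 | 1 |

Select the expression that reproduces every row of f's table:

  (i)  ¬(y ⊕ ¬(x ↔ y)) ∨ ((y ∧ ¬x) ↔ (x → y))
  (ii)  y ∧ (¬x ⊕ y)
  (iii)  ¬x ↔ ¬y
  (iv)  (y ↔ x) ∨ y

iii

(i) disagrees with f on (0,1) (formula → 1, table → 0); rule it out.
(ii) disagrees with f on (0,0) (formula → 0, table → 1); rule it out.
(iv) disagrees with f on (0,1) (formula → 1, table → 0); rule it out.
Only (iii) survives; checking it on all 4 rows confirms it matches f.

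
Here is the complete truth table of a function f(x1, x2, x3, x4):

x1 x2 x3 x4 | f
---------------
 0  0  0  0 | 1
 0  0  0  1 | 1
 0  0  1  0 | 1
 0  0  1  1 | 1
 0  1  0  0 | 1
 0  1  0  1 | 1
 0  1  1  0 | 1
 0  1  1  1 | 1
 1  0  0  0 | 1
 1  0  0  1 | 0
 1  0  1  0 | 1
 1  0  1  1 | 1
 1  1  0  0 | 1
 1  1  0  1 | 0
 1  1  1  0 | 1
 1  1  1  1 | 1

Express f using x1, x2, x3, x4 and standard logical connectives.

The 0-rows are (1,0,0,1), (1,1,0,1). Take each as a conjunction (x1·¬x2·¬x3·x4, x1·x2·¬x3·x4), form their disjunction, and complement — that gives a formula that is 1 everywhere f is.

f(x1, x2, x3, x4) = ~((((x1 & ~x2) & ~x3) & x4) | (((x1 & x2) & ~x3) & x4))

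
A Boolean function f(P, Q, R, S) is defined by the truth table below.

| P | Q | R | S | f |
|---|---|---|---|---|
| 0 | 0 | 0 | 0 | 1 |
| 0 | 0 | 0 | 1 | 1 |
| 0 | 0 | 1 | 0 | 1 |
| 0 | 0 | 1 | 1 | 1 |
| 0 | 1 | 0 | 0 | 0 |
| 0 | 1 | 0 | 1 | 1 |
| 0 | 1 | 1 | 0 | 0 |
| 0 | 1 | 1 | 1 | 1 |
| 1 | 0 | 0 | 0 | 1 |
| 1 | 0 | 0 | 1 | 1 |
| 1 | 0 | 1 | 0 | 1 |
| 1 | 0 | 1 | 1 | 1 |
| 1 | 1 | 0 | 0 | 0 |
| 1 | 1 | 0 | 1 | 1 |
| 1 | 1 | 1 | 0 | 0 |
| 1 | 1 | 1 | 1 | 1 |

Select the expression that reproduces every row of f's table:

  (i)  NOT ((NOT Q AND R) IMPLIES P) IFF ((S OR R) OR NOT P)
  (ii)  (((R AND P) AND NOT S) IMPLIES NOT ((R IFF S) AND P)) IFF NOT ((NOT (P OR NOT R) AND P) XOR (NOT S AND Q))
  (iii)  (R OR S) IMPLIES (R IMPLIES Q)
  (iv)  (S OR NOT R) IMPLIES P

(i): at (0,0,0,0) it gives 0, but f = 1 — eliminated.
(iii): at (0,0,1,0) it gives 0, but f = 1 — eliminated.
(iv): at (0,0,0,0) it gives 0, but f = 1 — eliminated.
(ii) is the remaining candidate, and it agrees with f on all 16 inputs.

ii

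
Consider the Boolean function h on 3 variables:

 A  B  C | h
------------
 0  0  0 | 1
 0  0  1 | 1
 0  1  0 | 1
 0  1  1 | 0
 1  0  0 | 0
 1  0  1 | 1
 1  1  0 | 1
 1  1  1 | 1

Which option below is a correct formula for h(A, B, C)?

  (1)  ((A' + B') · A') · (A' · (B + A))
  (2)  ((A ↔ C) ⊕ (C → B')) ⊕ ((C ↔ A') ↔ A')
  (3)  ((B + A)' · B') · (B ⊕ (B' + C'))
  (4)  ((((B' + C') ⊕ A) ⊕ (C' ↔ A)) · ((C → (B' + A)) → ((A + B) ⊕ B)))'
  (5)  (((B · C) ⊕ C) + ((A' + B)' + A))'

(1) fails at (0,0,0): the formula yields 0, h is 1.
(2) fails at (0,0,0): the formula yields 0, h is 1.
(3) fails at (0,1,0): the formula yields 0, h is 1.
(5) fails at (0,0,1): the formula yields 0, h is 1.
(4) is the remaining candidate, and it agrees with h on all 8 inputs.

4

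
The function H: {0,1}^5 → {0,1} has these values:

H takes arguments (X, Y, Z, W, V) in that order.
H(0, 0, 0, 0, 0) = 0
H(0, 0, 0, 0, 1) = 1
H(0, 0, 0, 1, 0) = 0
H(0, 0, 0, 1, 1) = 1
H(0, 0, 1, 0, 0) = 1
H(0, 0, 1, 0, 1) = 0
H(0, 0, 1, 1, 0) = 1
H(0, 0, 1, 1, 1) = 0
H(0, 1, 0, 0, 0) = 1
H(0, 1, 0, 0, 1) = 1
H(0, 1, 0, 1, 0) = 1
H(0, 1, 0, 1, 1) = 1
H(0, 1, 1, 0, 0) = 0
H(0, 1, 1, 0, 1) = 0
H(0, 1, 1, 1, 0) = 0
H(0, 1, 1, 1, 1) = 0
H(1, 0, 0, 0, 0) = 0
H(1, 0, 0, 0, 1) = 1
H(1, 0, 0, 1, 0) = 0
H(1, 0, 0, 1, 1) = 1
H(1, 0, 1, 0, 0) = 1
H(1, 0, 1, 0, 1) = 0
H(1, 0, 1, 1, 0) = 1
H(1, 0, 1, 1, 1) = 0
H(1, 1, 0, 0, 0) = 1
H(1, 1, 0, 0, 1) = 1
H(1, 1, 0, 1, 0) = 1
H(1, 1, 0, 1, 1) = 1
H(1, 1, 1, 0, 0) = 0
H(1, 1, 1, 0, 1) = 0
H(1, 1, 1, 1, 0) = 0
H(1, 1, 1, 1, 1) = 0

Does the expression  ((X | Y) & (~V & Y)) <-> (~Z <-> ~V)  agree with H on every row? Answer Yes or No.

Check the formula against H row by row:
  X=0, Y=0, Z=0, W=0, V=0: formula gives 0, H = 0 ✓
  X=0, Y=0, Z=0, W=0, V=1: formula gives 1, H = 1 ✓
  X=0, Y=0, Z=0, W=1, V=0: formula gives 0, H = 0 ✓
  X=0, Y=0, Z=0, W=1, V=1: formula gives 1, H = 1 ✓
  …and likewise for the remaining 28 rows.
All 32 rows match — the expression computes H exactly.

Yes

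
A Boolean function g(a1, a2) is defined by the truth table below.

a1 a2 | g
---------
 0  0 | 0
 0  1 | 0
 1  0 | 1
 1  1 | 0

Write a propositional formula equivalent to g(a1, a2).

g is 1 on exactly one input, (1,0), whose minterm is a1·¬a2. So g is just that conjunction.

g(a1, a2) = a1 and not a2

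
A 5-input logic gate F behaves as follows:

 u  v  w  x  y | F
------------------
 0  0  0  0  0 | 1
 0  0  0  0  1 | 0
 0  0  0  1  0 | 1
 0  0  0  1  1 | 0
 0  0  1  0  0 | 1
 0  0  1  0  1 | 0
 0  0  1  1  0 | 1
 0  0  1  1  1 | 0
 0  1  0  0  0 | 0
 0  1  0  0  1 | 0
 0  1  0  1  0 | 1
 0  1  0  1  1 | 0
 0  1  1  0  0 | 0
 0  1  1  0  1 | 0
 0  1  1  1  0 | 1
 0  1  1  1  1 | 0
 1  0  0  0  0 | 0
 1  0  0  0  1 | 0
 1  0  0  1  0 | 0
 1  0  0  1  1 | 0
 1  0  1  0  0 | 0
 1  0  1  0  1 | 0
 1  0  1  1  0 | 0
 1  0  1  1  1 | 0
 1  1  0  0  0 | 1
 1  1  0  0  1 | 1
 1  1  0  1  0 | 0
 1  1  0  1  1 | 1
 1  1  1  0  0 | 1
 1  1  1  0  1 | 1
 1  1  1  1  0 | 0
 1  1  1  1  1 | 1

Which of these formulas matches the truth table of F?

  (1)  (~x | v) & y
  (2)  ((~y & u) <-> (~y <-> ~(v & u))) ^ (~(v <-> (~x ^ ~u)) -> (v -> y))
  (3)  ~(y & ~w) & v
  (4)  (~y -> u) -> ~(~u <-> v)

2

(1) disagrees with F on (0,0,0,0,0) (formula → 0, table → 1); rule it out.
(3) disagrees with F on (0,0,0,0,0) (formula → 0, table → 1); rule it out.
(4) disagrees with F on (0,0,0,0,1) (formula → 1, table → 0); rule it out.
(2) is the remaining candidate, and it agrees with F on all 32 inputs.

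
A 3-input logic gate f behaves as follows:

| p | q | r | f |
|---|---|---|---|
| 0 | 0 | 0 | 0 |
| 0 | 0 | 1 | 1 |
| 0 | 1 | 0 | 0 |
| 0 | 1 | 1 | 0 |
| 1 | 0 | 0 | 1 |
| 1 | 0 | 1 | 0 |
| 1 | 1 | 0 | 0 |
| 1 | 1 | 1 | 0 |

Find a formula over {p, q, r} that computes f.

f(p, q, r) = ((p' · q') · r) + ((p · q') · r')

The 1-rows are (0,0,1), (1,0,0). Each contributes one minterm — ¬p·¬q·r; p·¬q·¬r — and their disjunction is a sum-of-products form of f.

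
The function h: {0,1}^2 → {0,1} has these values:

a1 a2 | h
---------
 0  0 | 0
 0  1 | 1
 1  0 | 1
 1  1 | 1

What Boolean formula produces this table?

The output is 1 whenever at least one input is 1 — the OR of all inputs.

h(a1, a2) = a1 | a2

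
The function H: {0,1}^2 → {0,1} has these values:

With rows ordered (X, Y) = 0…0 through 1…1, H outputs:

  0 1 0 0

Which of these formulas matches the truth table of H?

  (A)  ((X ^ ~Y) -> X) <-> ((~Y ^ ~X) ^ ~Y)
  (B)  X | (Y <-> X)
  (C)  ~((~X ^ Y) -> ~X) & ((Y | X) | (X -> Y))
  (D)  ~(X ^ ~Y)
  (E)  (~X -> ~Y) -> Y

(B) fails at (0,0): the formula yields 1, H is 0.
(C) fails at (0,1): the formula yields 0, H is 1.
(D) fails at (1,0): the formula yields 1, H is 0.
(E) fails at (1,1): the formula yields 1, H is 0.
That leaves (A). Evaluating it on every row reproduces the table of H exactly.

A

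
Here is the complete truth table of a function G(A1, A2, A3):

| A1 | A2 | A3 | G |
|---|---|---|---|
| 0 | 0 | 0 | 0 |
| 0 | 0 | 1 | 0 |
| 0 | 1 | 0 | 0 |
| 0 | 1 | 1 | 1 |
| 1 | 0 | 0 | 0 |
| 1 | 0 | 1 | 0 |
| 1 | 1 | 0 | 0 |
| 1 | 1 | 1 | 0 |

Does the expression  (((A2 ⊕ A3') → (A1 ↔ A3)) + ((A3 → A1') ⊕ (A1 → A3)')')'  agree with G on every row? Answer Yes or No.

Yes

Test each input against both G and the formula:
  A1=0, A2=0, A3=0: formula gives 0, G = 0 ✓
  A1=0, A2=0, A3=1: formula gives 0, G = 0 ✓
  A1=0, A2=1, A3=0: formula gives 0, G = 0 ✓
  A1=0, A2=1, A3=1: formula gives 1, G = 1 ✓
  A1=1, A2=0, A3=0: formula gives 0, G = 0 ✓
  …and likewise for the remaining 3 rows.
No disagreement on any input; they are logically equivalent.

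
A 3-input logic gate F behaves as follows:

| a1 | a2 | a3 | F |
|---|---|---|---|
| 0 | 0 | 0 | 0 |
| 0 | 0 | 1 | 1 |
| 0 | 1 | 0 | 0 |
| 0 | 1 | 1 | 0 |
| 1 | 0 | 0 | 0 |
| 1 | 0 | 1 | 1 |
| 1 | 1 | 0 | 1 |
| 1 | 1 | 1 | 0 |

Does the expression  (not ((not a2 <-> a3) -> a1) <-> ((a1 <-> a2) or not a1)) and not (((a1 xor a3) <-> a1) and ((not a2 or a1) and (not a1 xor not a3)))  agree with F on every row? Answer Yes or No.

Evaluate (not ((not a2 <-> a3) -> a1) <-> ((a1 <-> a2) or not a1)) and not (((a1 xor a3) <-> a1) and ((not a2 or a1) and (not a1 xor not a3))) on each row and compare to F:
  a1=0, a2=0, a3=0: formula gives 0, F = 0 ✓
  a1=0, a2=0, a3=1: formula gives 1, F = 1 ✓
  a1=0, a2=1, a3=0: formula gives 1, but F = 0 ✗
Since they disagree at (0,1,0), the expression is not a correct formula for F.

No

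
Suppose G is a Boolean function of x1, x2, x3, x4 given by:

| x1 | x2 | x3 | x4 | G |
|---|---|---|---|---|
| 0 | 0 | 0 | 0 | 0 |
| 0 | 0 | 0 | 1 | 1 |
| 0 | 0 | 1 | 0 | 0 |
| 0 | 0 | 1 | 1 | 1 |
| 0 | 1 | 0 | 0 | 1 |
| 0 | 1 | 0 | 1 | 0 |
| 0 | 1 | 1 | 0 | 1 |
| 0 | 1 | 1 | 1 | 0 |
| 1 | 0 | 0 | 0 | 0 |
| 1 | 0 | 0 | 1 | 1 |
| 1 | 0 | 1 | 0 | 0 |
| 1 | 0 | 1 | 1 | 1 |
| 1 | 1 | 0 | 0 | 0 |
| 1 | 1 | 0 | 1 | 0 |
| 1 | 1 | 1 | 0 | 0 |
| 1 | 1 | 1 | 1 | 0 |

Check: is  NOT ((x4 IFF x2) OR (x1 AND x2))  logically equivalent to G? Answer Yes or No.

Check the formula against G row by row:
  x1=0, x2=0, x3=0, x4=0: formula gives 0, G = 0 ✓
  x1=0, x2=0, x3=0, x4=1: formula gives 1, G = 1 ✓
  x1=0, x2=0, x3=1, x4=0: formula gives 0, G = 0 ✓
  x1=0, x2=0, x3=1, x4=1: formula gives 1, G = 1 ✓
  …and likewise for the remaining 12 rows.
All 16 rows match — the expression computes G exactly.

Yes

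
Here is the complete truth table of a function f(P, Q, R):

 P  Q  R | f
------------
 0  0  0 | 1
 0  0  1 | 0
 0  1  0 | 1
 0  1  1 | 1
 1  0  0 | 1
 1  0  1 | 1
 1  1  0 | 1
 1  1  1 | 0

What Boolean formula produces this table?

f(P, Q, R) = NOT (((NOT P AND NOT Q) AND R) OR ((P AND Q) AND R))

The 0-rows are (0,0,1), (1,1,1). Take each as a conjunction (¬P·¬Q·R, P·Q·R), form their disjunction, and complement — that gives a formula that is 1 everywhere f is.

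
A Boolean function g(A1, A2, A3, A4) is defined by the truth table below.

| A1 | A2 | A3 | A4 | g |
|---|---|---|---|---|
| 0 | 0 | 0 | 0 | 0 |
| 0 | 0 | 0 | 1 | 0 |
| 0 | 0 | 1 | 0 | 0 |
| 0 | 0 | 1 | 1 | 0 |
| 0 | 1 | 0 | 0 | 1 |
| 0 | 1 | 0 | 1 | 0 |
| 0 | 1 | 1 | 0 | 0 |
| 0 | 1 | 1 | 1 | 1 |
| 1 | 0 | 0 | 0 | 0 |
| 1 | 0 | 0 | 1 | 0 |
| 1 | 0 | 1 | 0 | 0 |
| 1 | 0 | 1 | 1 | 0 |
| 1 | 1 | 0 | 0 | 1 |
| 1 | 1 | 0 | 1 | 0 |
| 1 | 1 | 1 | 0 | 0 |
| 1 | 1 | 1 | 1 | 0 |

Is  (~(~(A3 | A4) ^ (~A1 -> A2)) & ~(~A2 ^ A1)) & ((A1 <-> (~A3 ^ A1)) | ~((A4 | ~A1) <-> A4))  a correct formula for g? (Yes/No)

Test each input against both g and the formula:
  A1=0, A2=0, A3=0, A4=0: formula gives 0, g = 0 ✓
  A1=0, A2=0, A3=0, A4=1: formula gives 0, g = 0 ✓
  A1=0, A2=0, A3=1, A4=0: formula gives 0, g = 0 ✓
  A1=0, A2=0, A3=1, A4=1: formula gives 0, g = 0 ✓
  …
  A1=0, A2=1, A3=1, A4=1: formula gives 0, but g = 1 ✗
A single disagreement suffices: at (0,1,1,1) they differ, so the formula does not compute g.

No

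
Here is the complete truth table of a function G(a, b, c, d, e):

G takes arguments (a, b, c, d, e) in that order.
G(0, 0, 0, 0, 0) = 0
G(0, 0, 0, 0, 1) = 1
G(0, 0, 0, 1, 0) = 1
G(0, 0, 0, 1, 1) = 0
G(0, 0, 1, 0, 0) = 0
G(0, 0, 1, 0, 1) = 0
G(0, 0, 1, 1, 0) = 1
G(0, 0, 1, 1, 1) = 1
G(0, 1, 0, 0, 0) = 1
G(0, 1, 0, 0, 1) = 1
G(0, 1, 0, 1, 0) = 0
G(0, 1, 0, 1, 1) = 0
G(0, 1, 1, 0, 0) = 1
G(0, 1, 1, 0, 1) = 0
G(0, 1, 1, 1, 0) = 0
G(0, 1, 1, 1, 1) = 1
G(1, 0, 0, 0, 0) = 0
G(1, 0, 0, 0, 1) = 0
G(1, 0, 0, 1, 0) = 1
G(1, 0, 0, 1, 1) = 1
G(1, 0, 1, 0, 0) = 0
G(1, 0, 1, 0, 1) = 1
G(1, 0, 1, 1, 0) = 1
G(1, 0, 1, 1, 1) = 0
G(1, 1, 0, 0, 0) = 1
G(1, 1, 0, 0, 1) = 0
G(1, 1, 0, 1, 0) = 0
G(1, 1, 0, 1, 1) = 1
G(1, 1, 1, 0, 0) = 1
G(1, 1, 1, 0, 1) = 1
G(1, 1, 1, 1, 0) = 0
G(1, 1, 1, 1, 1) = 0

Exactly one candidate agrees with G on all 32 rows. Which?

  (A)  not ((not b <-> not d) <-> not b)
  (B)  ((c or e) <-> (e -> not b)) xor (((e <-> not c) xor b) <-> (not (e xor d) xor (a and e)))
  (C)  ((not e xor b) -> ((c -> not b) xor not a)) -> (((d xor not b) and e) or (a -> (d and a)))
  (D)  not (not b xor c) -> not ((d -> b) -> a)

B

(A): at (0,0,0,0,1) it gives 0, but G = 1 — eliminated.
(C): at (0,0,0,0,0) it gives 1, but G = 0 — eliminated.
(D): at (0,0,0,0,0) it gives 1, but G = 0 — eliminated.
Only (B) survives; checking it on all 32 rows confirms it matches G.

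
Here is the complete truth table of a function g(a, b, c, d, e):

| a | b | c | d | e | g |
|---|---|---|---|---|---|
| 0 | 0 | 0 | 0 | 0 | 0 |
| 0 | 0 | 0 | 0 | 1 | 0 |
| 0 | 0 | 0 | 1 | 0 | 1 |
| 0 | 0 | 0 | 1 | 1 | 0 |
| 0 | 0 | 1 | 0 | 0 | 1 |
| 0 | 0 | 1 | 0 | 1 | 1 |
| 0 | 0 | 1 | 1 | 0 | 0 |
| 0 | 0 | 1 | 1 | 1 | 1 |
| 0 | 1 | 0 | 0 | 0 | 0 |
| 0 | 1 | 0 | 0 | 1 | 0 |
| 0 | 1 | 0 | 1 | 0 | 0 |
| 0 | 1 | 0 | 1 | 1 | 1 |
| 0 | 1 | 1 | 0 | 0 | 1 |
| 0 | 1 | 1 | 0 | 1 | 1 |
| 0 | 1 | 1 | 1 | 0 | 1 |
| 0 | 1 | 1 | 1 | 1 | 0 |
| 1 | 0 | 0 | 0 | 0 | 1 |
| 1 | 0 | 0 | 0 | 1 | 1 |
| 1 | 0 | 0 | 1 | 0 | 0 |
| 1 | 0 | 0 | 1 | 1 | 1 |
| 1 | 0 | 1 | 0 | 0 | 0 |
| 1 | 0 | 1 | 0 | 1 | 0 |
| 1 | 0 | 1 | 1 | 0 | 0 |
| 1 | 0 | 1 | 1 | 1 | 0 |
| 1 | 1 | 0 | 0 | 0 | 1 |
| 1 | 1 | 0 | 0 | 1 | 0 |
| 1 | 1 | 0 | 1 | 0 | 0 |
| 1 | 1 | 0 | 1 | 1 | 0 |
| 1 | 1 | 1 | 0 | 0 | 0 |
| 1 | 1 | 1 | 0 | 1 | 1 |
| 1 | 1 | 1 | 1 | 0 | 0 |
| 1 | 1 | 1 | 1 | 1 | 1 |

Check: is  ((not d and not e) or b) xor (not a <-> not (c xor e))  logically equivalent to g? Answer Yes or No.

No

Check the formula against g row by row:
  a=0, b=0, c=0, d=0, e=0: formula gives 0, g = 0 ✓
  a=0, b=0, c=0, d=0, e=1: formula gives 0, g = 0 ✓
  a=0, b=0, c=0, d=1, e=0: formula gives 1, g = 1 ✓
  a=0, b=0, c=0, d=1, e=1: formula gives 0, g = 0 ✓
  …
  a=0, b=1, c=0, d=0, e=1: formula gives 1, but g = 0 ✗
A single disagreement suffices: at (0,1,0,0,1) they differ, so the formula does not compute g.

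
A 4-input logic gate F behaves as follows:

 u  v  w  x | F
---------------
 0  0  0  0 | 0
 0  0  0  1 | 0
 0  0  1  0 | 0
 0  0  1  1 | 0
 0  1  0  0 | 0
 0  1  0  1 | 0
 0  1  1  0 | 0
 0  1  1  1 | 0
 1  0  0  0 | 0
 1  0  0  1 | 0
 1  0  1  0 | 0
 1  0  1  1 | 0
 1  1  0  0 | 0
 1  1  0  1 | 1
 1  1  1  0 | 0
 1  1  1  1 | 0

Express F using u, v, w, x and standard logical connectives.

F(u, v, w, x) = ((u AND v) AND NOT w) AND x

Only row (1,1,0,1) gives 1. That row's minterm u·v·¬w·x is F directly.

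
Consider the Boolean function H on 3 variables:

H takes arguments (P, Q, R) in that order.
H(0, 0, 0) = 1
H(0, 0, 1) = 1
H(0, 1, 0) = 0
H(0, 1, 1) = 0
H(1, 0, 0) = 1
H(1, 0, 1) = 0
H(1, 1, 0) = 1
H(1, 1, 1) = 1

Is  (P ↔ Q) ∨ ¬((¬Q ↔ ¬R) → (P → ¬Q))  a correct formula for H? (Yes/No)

No

Evaluate (P ↔ Q) ∨ ¬((¬Q ↔ ¬R) → (P → ¬Q)) on each row and compare to H:
  P=0, Q=0, R=0: formula gives 1, H = 1 ✓
  P=0, Q=0, R=1: formula gives 1, H = 1 ✓
  P=0, Q=1, R=0: formula gives 0, H = 0 ✓
  P=0, Q=1, R=1: formula gives 0, H = 0 ✓
  P=1, Q=0, R=0: formula gives 0, but H = 1 ✗
Since they disagree at (1,0,0), the expression is not a correct formula for H.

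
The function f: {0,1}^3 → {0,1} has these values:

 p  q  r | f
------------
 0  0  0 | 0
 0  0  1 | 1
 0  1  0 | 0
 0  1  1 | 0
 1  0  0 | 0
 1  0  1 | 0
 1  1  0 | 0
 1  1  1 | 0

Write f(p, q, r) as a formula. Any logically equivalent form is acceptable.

f(p, q, r) = (~p & ~q) & r

Only row (0,0,1) gives 1. That row's minterm ¬p·¬q·r is f directly.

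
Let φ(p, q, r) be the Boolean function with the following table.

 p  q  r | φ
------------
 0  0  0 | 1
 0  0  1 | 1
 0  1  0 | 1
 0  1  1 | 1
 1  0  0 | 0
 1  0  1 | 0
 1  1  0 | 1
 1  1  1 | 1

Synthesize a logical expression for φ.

There are just 2 zero rows: (1,0,0), (1,0,1). Their minterms are p·¬q·¬r, p·¬q·r; the OR of those covers precisely the 0-outputs, and negating it yields φ.

φ(p, q, r) = ¬(((p ∧ ¬q) ∧ ¬r) ∨ ((p ∧ ¬q) ∧ r))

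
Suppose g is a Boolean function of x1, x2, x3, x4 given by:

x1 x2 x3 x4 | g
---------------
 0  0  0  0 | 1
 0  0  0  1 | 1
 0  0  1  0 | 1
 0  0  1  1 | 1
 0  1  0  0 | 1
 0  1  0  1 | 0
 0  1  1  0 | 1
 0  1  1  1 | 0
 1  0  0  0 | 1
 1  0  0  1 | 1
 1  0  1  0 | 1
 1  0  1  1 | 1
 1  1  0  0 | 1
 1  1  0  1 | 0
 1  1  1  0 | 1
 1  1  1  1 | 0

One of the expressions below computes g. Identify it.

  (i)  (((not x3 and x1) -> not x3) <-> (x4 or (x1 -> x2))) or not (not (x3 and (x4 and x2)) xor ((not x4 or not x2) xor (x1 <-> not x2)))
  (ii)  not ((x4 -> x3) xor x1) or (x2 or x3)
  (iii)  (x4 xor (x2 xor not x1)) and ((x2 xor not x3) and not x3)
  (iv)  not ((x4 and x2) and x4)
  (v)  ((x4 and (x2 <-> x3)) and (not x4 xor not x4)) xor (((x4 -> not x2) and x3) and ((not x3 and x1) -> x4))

(i) fails at (0,1,0,1): the formula yields 1, g is 0.
(ii) fails at (0,0,0,0): the formula yields 0, g is 1.
(iii) fails at (0,0,0,1): the formula yields 0, g is 1.
(v) fails at (0,0,0,0): the formula yields 0, g is 1.
That leaves (iv). Evaluating it on every row reproduces the table of g exactly.

iv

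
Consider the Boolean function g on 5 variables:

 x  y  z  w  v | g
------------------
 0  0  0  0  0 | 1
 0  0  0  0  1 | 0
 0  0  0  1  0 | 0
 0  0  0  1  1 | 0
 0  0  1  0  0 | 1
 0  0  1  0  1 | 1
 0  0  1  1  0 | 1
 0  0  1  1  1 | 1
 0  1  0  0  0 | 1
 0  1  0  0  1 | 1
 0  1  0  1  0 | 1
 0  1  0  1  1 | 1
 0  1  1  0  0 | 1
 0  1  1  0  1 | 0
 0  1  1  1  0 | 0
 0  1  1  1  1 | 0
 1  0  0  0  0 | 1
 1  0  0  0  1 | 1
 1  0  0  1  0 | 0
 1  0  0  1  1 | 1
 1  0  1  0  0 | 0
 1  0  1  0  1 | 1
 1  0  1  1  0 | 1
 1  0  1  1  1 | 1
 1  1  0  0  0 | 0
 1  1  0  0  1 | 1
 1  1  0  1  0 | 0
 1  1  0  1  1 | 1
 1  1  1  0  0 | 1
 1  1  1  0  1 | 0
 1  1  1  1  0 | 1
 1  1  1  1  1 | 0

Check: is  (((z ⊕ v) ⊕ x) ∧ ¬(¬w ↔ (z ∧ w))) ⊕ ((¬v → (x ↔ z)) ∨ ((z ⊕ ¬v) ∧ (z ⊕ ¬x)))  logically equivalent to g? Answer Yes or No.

Check the formula against g row by row:
  x=0, y=0, z=0, w=0, v=0: formula gives 1, g = 1 ✓
  x=0, y=0, z=0, w=0, v=1: formula gives 0, g = 0 ✓
  x=0, y=0, z=0, w=1, v=0: formula gives 1, but g = 0 ✗
Row (0,0,0,1,0) is a counterexample, so the formula is not equivalent to g.

No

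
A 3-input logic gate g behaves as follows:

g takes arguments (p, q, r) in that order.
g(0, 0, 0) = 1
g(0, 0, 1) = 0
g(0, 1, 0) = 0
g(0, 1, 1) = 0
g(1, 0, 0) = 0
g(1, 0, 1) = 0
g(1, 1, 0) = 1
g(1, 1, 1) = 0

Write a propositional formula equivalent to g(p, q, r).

The 1-rows are (0,0,0), (1,1,0). Each contributes one minterm — ¬p·¬q·¬r; p·q·¬r — and their disjunction is a sum-of-products form of g.

g(p, q, r) = ((p' · q') · r') + ((p · q) · r')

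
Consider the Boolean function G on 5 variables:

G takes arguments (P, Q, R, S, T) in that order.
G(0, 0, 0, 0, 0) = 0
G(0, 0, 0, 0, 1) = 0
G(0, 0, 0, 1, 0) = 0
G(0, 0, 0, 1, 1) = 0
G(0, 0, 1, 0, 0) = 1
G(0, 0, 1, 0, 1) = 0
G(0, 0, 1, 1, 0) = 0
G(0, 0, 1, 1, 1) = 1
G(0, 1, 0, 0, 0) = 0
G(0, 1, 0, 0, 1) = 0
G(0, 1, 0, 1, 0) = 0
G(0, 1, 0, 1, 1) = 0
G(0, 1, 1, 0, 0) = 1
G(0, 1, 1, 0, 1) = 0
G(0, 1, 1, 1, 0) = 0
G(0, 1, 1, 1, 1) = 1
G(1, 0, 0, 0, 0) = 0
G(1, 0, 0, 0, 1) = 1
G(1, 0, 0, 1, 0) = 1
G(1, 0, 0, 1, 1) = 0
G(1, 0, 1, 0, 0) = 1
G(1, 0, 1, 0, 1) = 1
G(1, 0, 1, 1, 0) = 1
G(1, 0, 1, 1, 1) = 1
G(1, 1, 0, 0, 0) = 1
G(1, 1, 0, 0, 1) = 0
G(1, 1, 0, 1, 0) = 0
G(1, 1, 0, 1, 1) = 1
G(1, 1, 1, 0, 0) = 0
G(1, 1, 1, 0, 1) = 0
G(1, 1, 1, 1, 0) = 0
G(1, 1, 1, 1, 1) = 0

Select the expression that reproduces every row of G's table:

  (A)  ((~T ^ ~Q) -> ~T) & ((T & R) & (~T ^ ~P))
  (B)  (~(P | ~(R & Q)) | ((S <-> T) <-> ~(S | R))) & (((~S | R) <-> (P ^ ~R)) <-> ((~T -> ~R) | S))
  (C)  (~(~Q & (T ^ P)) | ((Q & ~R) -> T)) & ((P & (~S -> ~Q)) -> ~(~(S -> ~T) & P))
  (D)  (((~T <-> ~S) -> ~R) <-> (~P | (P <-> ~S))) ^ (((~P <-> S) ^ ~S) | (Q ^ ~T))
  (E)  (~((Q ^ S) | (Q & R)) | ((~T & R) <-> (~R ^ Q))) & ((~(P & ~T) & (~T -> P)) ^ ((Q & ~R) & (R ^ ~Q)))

D

(A): at (0,0,1,0,0) it gives 0, but G = 1 — eliminated.
(B): at (0,0,0,0,0) it gives 1, but G = 0 — eliminated.
(C): at (0,0,0,0,0) it gives 1, but G = 0 — eliminated.
(E): at (0,0,0,0,1) it gives 1, but G = 0 — eliminated.
Only (D) survives; checking it on all 32 rows confirms it matches G.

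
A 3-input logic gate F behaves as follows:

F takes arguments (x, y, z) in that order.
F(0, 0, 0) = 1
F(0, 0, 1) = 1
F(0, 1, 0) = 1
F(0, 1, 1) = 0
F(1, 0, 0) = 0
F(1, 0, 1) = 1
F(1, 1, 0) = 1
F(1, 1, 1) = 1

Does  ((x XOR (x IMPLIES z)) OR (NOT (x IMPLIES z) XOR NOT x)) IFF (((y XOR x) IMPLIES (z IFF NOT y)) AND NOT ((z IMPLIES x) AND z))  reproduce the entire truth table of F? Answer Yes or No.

Yes

Test each input against both F and the formula:
  x=0, y=0, z=0: formula gives 1, F = 1 ✓
  x=0, y=0, z=1: formula gives 1, F = 1 ✓
  x=0, y=1, z=0: formula gives 1, F = 1 ✓
  x=0, y=1, z=1: formula gives 0, F = 0 ✓
  x=1, y=0, z=0: formula gives 0, F = 0 ✓
  … (the remaining 3 rows also agree.)
Every row agrees, so the formula is equivalent.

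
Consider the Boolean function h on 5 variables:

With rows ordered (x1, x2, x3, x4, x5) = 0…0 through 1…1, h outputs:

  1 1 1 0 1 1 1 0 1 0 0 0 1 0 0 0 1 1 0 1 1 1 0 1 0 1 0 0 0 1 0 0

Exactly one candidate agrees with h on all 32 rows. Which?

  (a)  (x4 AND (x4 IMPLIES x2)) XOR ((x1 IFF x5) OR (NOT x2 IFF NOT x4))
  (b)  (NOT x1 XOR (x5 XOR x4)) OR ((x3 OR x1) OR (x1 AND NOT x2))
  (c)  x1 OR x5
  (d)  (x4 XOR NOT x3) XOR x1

a

(b) fails at (0,0,0,0,1): the formula yields 0, h is 1.
(c) fails at (0,0,0,0,0): the formula yields 0, h is 1.
(d) fails at (0,0,0,1,0): the formula yields 0, h is 1.
(a) is the remaining candidate, and it agrees with h on all 32 inputs.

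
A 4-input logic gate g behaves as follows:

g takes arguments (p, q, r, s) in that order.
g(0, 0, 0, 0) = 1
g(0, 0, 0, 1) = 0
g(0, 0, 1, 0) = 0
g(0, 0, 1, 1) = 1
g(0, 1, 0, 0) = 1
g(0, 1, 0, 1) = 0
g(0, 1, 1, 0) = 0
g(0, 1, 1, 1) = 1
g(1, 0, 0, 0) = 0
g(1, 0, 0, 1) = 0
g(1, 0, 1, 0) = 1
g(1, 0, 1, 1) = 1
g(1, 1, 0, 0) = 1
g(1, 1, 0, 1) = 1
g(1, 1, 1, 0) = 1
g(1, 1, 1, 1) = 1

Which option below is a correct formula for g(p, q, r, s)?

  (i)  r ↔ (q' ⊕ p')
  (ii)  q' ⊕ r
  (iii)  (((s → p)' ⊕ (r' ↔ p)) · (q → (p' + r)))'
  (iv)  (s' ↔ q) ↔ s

(i) disagrees with g on (0,0,0,1) (formula → 1, table → 0); rule it out.
(ii) disagrees with g on (0,0,0,1) (formula → 1, table → 0); rule it out.
(iv) disagrees with g on (0,0,0,1) (formula → 1, table → 0); rule it out.
That leaves (iii). Evaluating it on every row reproduces the table of g exactly.

iii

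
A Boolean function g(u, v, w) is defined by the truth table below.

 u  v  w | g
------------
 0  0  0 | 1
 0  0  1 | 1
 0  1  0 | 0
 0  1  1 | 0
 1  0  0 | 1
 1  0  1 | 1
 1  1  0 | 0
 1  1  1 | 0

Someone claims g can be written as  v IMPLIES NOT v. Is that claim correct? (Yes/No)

Yes

Check the formula against g row by row:
  u=0, v=0, w=0: formula gives 1, g = 1 ✓
  u=0, v=0, w=1: formula gives 1, g = 1 ✓
  u=0, v=1, w=0: formula gives 0, g = 0 ✓
  u=0, v=1, w=1: formula gives 0, g = 0 ✓
  u=1, v=0, w=0: formula gives 1, g = 1 ✓
  …and likewise for the remaining 3 rows.
All 8 rows match — the expression computes g exactly.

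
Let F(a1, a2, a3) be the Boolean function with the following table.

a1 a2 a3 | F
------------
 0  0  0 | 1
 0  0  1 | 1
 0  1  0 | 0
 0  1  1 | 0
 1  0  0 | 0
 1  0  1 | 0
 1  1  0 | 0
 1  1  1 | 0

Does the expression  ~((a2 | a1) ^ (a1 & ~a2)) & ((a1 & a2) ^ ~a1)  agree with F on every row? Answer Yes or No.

Yes

Check the formula against F row by row:
  a1=0, a2=0, a3=0: formula gives 1, F = 1 ✓
  a1=0, a2=0, a3=1: formula gives 1, F = 1 ✓
  a1=0, a2=1, a3=0: formula gives 0, F = 0 ✓
  a1=0, a2=1, a3=1: formula gives 0, F = 0 ✓
  a1=1, a2=0, a3=0: formula gives 0, F = 0 ✓
  …and likewise for the remaining 3 rows.
All 8 rows match — the expression computes F exactly.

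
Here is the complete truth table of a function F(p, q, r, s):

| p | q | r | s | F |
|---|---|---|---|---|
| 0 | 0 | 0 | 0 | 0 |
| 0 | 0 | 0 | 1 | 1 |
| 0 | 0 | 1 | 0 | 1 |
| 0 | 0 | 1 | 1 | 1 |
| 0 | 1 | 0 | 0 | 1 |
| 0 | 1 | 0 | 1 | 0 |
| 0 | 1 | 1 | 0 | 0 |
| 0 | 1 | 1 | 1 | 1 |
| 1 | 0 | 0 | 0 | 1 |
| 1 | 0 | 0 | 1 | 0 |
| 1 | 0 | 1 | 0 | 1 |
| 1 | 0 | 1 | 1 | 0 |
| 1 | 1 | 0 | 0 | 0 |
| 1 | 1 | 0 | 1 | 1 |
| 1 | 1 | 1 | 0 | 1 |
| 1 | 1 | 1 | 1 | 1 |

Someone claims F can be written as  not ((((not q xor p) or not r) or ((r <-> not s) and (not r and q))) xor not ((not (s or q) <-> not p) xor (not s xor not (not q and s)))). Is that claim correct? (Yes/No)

No

Check the formula against F row by row:
  p=0, q=0, r=0, s=0: formula gives 0, F = 0 ✓
  p=0, q=0, r=0, s=1: formula gives 1, F = 1 ✓
  p=0, q=0, r=1, s=0: formula gives 0, but F = 1 ✗
Row (0,0,1,0) is a counterexample, so the formula is not equivalent to F.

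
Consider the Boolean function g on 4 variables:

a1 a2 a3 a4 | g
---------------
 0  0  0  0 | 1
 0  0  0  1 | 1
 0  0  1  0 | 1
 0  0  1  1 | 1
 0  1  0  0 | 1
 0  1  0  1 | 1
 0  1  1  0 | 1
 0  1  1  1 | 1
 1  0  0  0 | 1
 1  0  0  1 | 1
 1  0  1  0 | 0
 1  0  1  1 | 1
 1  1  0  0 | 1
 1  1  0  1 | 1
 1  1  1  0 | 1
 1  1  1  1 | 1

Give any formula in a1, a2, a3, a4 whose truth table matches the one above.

g(a1, a2, a3, a4) = not (((a1 and not a2) and a3) and not a4)

g is 0 on exactly one input, (1,0,1,0), whose minterm is a1·¬a2·a3·¬a4. So g is the negation of that single conjunction.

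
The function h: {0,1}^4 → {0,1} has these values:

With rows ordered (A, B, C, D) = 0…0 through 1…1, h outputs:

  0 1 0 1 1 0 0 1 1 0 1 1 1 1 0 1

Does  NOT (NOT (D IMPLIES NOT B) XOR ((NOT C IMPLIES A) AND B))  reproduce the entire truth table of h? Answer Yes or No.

Evaluate NOT (NOT (D IMPLIES NOT B) XOR ((NOT C IMPLIES A) AND B)) on each row and compare to h:
  A=0, B=0, C=0, D=0: formula gives 1, but h = 0 ✗
Row (0,0,0,0) is a counterexample, so the formula is not equivalent to h.

No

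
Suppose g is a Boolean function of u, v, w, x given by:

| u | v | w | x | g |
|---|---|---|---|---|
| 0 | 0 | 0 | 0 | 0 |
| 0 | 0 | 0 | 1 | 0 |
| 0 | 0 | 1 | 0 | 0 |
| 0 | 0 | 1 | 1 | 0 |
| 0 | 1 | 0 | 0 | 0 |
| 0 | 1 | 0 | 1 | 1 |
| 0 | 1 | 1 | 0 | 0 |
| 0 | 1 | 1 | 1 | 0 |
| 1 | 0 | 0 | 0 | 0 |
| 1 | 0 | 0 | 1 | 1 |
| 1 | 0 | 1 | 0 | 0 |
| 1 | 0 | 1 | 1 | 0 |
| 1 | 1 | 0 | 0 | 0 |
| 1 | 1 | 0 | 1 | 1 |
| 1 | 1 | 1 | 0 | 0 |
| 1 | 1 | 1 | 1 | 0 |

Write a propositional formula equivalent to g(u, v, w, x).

Collect the rows where g=1 — (0,1,0,1), (1,0,0,1), (1,1,0,1) — and write one minterm per row: ¬u·v·¬w·x, u·¬v·¬w·x, u·v·¬w·x. Their union (logical OR) reproduces the table exactly.

g(u, v, w, x) = ((((NOT u AND v) AND NOT w) AND x) OR (((u AND NOT v) AND NOT w) AND x)) OR (((u AND v) AND NOT w) AND x)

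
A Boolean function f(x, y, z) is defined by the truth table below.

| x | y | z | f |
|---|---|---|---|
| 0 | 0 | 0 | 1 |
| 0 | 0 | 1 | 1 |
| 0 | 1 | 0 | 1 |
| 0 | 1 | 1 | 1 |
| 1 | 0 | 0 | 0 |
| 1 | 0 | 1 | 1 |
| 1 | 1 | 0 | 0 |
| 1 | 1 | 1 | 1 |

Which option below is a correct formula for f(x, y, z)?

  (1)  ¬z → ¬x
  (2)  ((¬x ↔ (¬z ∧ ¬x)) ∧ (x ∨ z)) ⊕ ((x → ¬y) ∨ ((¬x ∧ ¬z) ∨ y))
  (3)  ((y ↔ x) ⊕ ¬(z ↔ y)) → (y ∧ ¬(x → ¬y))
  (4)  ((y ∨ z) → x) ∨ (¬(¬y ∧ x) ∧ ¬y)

1

(2) fails at (1,0,1): the formula yields 0, f is 1.
(3) fails at (0,0,0): the formula yields 0, f is 1.
(4) fails at (0,1,0): the formula yields 0, f is 1.
Only (1) survives; checking it on all 8 rows confirms it matches f.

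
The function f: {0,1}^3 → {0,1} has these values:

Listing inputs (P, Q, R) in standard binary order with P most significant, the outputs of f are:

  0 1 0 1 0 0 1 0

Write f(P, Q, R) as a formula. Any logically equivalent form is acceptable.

The 1-rows are (0,0,1), (0,1,1), (1,1,0). Each contributes one minterm — ¬P·¬Q·R; ¬P·Q·R; P·Q·¬R — and their disjunction is a sum-of-products form of f.

f(P, Q, R) = (((¬P ∧ ¬Q) ∧ R) ∨ ((¬P ∧ Q) ∧ R)) ∨ ((P ∧ Q) ∧ ¬R)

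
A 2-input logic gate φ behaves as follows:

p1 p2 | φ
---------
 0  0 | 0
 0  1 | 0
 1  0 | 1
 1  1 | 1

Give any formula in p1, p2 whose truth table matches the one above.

φ(p1, p2) = p1

The output simply equals p1.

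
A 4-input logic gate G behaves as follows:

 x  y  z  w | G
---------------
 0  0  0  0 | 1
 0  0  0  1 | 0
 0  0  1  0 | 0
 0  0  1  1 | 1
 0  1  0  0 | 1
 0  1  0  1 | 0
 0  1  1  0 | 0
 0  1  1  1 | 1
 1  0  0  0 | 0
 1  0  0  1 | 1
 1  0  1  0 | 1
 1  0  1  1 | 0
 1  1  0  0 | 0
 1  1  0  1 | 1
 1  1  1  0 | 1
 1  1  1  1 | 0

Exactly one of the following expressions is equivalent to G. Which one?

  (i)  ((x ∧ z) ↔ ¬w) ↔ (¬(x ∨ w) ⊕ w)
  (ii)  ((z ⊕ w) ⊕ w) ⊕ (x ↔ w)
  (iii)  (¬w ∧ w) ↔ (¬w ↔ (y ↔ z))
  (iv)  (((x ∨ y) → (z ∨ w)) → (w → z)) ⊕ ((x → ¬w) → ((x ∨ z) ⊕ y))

ii

(i) fails at (0,0,0,0): the formula yields 0, G is 1.
(iii) fails at (0,0,0,0): the formula yields 0, G is 1.
(iv) fails at (0,0,1,1): the formula yields 0, G is 1.
Only (ii) survives; checking it on all 16 rows confirms it matches G.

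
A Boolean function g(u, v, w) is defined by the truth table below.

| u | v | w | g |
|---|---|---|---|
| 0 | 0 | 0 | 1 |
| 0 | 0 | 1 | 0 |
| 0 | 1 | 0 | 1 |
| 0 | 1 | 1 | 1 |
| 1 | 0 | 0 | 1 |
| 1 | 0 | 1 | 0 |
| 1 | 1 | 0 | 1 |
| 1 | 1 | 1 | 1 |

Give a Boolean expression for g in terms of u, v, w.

g is 0 on only 2 rows — (0,0,1), (1,0,1). Writing each as a minterm (¬u·¬v·w, u·¬v·w) and OR-ing them characterizes exactly where g=0, so g is the negation of that disjunction.

g(u, v, w) = ¬(((¬u ∧ ¬v) ∧ w) ∨ ((u ∧ ¬v) ∧ w))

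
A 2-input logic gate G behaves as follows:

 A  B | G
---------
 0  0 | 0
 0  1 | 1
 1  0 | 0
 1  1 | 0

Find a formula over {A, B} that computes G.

G(A, B) = A' · B

1 only at (0,1): NOT A AND B.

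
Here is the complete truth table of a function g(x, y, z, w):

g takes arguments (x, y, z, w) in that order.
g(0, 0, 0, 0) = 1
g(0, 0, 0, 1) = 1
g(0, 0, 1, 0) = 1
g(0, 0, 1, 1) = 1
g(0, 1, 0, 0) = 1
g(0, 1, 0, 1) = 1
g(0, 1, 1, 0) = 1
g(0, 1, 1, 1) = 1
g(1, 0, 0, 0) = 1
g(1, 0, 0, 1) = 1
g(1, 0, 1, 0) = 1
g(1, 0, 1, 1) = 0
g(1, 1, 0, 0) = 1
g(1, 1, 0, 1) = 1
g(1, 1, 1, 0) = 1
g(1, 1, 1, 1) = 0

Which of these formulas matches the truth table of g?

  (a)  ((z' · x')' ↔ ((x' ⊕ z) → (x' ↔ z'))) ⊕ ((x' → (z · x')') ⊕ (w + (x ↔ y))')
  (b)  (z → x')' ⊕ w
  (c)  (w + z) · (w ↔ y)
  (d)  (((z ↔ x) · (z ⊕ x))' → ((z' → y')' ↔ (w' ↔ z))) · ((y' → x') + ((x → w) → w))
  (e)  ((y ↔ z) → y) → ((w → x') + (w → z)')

(a) fails at (0,1,0,0): the formula yields 0, g is 1.
(b) fails at (0,0,0,0): the formula yields 0, g is 1.
(c) fails at (0,0,0,0): the formula yields 0, g is 1.
(d) fails at (0,0,0,1): the formula yields 0, g is 1.
That leaves (e). Evaluating it on every row reproduces the table of g exactly.

e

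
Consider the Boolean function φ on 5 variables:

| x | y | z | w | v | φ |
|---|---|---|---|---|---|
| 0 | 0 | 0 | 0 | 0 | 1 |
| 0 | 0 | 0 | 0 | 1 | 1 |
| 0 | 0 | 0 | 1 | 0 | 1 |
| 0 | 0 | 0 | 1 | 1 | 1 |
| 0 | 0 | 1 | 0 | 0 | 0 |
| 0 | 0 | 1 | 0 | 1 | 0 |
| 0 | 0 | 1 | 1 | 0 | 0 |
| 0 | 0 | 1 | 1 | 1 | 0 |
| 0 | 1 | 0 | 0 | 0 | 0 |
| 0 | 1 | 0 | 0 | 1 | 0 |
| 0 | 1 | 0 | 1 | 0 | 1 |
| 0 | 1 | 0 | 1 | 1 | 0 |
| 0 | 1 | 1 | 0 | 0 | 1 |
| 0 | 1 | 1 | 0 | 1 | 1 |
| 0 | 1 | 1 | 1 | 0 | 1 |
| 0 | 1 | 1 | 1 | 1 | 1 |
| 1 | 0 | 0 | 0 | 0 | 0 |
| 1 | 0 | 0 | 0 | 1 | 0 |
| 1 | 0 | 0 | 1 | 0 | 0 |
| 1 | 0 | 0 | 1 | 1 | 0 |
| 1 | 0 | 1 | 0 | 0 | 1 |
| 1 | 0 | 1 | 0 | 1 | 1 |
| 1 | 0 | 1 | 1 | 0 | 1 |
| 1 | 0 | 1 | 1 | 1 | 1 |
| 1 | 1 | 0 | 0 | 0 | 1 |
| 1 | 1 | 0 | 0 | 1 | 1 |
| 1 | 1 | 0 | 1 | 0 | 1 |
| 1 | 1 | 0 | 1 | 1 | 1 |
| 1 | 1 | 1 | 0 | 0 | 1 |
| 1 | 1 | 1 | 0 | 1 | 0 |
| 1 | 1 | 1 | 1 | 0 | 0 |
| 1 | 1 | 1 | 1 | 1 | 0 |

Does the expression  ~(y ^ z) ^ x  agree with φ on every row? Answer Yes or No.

Evaluate ~(y ^ z) ^ x on each row and compare to φ:
  x=0, y=0, z=0, w=0, v=0: formula gives 1, φ = 1 ✓
  x=0, y=0, z=0, w=0, v=1: formula gives 1, φ = 1 ✓
  x=0, y=0, z=0, w=1, v=0: formula gives 1, φ = 1 ✓
  x=0, y=0, z=0, w=1, v=1: formula gives 1, φ = 1 ✓
  …
  x=0, y=1, z=0, w=1, v=0: formula gives 0, but φ = 1 ✗
A single disagreement suffices: at (0,1,0,1,0) they differ, so the formula does not compute φ.

No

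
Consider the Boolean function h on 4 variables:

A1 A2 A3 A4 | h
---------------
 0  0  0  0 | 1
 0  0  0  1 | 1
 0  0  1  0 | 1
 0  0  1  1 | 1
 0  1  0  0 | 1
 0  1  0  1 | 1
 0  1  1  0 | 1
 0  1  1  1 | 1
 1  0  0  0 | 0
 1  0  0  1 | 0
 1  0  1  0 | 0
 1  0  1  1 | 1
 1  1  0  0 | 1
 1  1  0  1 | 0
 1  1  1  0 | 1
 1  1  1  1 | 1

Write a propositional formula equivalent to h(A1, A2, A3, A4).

h is 0 on only 4 rows — (1,0,0,0), (1,0,0,1), (1,0,1,0), (1,1,0,1). Writing each as a minterm (A1·¬A2·¬A3·¬A4, A1·¬A2·¬A3·A4, A1·¬A2·A3·¬A4, A1·A2·¬A3·A4) and OR-ing them characterizes exactly where h=0, so h is the negation of that disjunction.

h(A1, A2, A3, A4) = NOT ((((((A1 AND NOT A2) AND NOT A3) AND NOT A4) OR (((A1 AND NOT A2) AND NOT A3) AND A4)) OR (((A1 AND NOT A2) AND A3) AND NOT A4)) OR (((A1 AND A2) AND NOT A3) AND A4))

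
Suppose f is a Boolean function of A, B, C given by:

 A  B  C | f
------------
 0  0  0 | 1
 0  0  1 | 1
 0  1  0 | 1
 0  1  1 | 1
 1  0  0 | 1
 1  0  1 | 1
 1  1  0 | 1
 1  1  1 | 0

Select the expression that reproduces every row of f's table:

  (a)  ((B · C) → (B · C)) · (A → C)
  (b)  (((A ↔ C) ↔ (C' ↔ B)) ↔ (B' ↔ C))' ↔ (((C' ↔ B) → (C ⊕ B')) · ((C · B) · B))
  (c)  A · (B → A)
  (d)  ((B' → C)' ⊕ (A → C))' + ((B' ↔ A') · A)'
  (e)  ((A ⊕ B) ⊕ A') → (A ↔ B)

(a) disagrees with f on (1,0,0) (formula → 0, table → 1); rule it out.
(b) disagrees with f on (0,0,1) (formula → 0, table → 1); rule it out.
(c) disagrees with f on (0,0,0) (formula → 0, table → 1); rule it out.
(e) disagrees with f on (1,0,0) (formula → 0, table → 1); rule it out.
That leaves (d). Evaluating it on every row reproduces the table of f exactly.

d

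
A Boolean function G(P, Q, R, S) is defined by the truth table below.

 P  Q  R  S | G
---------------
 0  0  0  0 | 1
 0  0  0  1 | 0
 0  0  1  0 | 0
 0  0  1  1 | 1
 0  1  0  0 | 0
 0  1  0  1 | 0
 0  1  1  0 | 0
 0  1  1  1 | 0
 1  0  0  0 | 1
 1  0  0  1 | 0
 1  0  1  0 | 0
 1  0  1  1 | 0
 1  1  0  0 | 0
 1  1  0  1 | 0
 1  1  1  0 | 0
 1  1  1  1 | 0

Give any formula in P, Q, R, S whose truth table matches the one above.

G(P, Q, R, S) = ((((NOT P AND NOT Q) AND NOT R) AND NOT S) OR (((NOT P AND NOT Q) AND R) AND S)) OR (((P AND NOT Q) AND NOT R) AND NOT S)

Collect the rows where G=1 — (0,0,0,0), (0,0,1,1), (1,0,0,0) — and write one minterm per row: ¬P·¬Q·¬R·¬S, ¬P·¬Q·R·S, P·¬Q·¬R·¬S. Their union (logical OR) reproduces the table exactly.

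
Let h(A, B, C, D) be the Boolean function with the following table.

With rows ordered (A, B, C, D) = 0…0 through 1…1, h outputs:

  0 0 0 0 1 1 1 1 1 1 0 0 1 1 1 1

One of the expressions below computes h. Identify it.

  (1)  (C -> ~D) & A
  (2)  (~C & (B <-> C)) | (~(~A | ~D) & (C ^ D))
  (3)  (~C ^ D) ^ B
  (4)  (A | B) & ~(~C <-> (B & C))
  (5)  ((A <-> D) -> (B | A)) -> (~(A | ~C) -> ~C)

4

(1) disagrees with h on (0,1,0,0) (formula → 0, table → 1); rule it out.
(2) disagrees with h on (0,0,0,0) (formula → 1, table → 0); rule it out.
(3) disagrees with h on (0,0,0,0) (formula → 1, table → 0); rule it out.
(5) disagrees with h on (0,0,0,0) (formula → 1, table → 0); rule it out.
That leaves (4). Evaluating it on every row reproduces the table of h exactly.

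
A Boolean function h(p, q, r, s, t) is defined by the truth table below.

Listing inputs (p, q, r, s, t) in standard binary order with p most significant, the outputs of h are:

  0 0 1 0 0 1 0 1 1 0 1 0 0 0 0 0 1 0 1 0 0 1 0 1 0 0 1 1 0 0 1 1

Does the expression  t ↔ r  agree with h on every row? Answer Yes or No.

No

Test each input against both h and the formula:
  p=0, q=0, r=0, s=0, t=0: formula gives 1, but h = 0 ✗
Since they disagree at (0,0,0,0,0), the expression is not a correct formula for h.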